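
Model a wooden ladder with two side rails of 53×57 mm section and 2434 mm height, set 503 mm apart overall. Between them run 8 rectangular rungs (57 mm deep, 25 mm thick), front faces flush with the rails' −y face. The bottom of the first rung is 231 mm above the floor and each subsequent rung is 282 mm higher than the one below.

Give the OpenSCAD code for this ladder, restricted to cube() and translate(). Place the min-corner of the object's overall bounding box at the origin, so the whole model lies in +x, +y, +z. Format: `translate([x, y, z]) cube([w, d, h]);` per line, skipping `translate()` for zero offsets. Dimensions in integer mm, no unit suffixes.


cube([53, 57, 2434]);
translate([450, 0, 0]) cube([53, 57, 2434]);
translate([53, 0, 231]) cube([397, 57, 25]);
translate([53, 0, 513]) cube([397, 57, 25]);
translate([53, 0, 795]) cube([397, 57, 25]);
translate([53, 0, 1077]) cube([397, 57, 25]);
translate([53, 0, 1359]) cube([397, 57, 25]);
translate([53, 0, 1641]) cube([397, 57, 25]);
translate([53, 0, 1923]) cube([397, 57, 25]);
translate([53, 0, 2205]) cube([397, 57, 25]);


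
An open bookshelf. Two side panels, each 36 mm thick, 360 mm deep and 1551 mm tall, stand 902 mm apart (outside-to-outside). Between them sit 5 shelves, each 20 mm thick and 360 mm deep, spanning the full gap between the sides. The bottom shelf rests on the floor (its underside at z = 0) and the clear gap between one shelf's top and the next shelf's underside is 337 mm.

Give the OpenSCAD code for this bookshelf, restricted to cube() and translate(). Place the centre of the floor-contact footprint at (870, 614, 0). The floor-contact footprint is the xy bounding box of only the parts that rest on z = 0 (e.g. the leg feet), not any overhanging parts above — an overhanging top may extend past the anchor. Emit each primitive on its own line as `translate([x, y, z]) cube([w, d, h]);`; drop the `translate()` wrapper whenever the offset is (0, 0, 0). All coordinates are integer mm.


translate([419, 434, 0]) cube([36, 360, 1551]);
translate([1285, 434, 0]) cube([36, 360, 1551]);
translate([455, 434, 0]) cube([830, 360, 20]);
translate([455, 434, 357]) cube([830, 360, 20]);
translate([455, 434, 714]) cube([830, 360, 20]);
translate([455, 434, 1071]) cube([830, 360, 20]);
translate([455, 434, 1428]) cube([830, 360, 20]);


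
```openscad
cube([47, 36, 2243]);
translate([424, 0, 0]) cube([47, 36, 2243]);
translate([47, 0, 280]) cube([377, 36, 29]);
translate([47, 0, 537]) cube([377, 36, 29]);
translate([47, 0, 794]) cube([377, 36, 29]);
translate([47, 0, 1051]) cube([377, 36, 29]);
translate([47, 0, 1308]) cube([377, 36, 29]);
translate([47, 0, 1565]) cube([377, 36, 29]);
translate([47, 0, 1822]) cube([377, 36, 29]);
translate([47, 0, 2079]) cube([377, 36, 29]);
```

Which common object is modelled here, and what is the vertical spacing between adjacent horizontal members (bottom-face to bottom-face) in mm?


A ladder. The rung spacing is 257 mm.

Two tall 47×36 posts with 8 short bars between them — a ladder. Adjacent rungs sit at z = 280 and z = 537, so the spacing is 537 − 280 = 257 mm.


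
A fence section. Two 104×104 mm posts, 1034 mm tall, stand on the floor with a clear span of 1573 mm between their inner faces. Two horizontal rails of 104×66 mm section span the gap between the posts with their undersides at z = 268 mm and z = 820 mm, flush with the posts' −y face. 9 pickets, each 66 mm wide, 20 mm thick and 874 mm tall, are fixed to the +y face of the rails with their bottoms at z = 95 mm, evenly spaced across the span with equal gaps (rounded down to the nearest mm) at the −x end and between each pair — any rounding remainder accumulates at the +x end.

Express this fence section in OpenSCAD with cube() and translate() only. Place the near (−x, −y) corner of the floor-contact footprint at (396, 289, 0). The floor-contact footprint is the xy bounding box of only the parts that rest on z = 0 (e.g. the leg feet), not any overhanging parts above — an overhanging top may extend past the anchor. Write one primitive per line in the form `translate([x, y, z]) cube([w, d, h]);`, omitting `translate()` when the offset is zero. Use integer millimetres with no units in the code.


translate([396, 289, 0]) cube([104, 104, 1034]);
translate([2073, 289, 0]) cube([104, 104, 1034]);
translate([500, 289, 268]) cube([1573, 104, 66]);
translate([500, 289, 820]) cube([1573, 104, 66]);
translate([597, 393, 95]) cube([66, 20, 874]);
translate([760, 393, 95]) cube([66, 20, 874]);
translate([923, 393, 95]) cube([66, 20, 874]);
translate([1086, 393, 95]) cube([66, 20, 874]);
translate([1249, 393, 95]) cube([66, 20, 874]);
translate([1412, 393, 95]) cube([66, 20, 874]);
translate([1575, 393, 95]) cube([66, 20, 874]);
translate([1738, 393, 95]) cube([66, 20, 874]);
translate([1901, 393, 95]) cube([66, 20, 874]);


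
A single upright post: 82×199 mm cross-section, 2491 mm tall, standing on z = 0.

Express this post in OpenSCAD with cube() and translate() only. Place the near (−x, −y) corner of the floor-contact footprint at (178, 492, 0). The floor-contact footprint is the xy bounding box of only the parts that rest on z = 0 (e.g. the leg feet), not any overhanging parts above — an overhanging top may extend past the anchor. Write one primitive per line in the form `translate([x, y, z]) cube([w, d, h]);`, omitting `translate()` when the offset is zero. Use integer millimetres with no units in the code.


translate([178, 492, 0]) cube([82, 199, 2491]);


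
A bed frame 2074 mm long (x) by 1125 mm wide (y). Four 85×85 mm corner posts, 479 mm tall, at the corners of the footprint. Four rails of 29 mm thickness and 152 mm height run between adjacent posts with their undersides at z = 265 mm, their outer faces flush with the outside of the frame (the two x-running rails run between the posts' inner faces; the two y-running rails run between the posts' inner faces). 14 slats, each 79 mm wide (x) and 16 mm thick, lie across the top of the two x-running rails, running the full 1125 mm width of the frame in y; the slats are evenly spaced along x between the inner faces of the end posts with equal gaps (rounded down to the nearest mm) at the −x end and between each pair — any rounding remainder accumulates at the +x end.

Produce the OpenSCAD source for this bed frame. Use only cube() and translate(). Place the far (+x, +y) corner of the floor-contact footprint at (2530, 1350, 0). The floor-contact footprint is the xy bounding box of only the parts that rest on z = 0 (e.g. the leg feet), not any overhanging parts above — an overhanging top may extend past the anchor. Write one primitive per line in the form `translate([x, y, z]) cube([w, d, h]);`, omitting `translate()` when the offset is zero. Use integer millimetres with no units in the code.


translate([456, 225, 0]) cube([85, 85, 479]);
translate([456, 1265, 0]) cube([85, 85, 479]);
translate([2445, 225, 0]) cube([85, 85, 479]);
translate([2445, 1265, 0]) cube([85, 85, 479]);
translate([541, 225, 265]) cube([1904, 29, 152]);
translate([541, 1321, 265]) cube([1904, 29, 152]);
translate([456, 310, 265]) cube([29, 955, 152]);
translate([2501, 310, 265]) cube([29, 955, 152]);
translate([594, 225, 417]) cube([79, 1125, 16]);
translate([726, 225, 417]) cube([79, 1125, 16]);
translate([858, 225, 417]) cube([79, 1125, 16]);
translate([990, 225, 417]) cube([79, 1125, 16]);
translate([1122, 225, 417]) cube([79, 1125, 16]);
translate([1254, 225, 417]) cube([79, 1125, 16]);
translate([1386, 225, 417]) cube([79, 1125, 16]);
translate([1518, 225, 417]) cube([79, 1125, 16]);
translate([1650, 225, 417]) cube([79, 1125, 16]);
translate([1782, 225, 417]) cube([79, 1125, 16]);
translate([1914, 225, 417]) cube([79, 1125, 16]);
translate([2046, 225, 417]) cube([79, 1125, 16]);
translate([2178, 225, 417]) cube([79, 1125, 16]);
translate([2310, 225, 417]) cube([79, 1125, 16]);


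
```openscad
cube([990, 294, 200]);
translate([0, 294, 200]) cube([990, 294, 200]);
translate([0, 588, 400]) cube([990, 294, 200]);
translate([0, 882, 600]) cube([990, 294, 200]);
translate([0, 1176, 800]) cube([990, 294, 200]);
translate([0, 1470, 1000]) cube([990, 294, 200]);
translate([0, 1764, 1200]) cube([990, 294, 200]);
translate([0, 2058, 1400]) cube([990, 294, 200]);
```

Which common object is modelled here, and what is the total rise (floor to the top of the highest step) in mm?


A staircase. The total rise is 1600 mm.

8 identical blocks, each offset up and back from the previous — a staircase. Each step is 200 mm tall and there are 8 of them, so the total rise is 8 × 200 = 1600 mm.


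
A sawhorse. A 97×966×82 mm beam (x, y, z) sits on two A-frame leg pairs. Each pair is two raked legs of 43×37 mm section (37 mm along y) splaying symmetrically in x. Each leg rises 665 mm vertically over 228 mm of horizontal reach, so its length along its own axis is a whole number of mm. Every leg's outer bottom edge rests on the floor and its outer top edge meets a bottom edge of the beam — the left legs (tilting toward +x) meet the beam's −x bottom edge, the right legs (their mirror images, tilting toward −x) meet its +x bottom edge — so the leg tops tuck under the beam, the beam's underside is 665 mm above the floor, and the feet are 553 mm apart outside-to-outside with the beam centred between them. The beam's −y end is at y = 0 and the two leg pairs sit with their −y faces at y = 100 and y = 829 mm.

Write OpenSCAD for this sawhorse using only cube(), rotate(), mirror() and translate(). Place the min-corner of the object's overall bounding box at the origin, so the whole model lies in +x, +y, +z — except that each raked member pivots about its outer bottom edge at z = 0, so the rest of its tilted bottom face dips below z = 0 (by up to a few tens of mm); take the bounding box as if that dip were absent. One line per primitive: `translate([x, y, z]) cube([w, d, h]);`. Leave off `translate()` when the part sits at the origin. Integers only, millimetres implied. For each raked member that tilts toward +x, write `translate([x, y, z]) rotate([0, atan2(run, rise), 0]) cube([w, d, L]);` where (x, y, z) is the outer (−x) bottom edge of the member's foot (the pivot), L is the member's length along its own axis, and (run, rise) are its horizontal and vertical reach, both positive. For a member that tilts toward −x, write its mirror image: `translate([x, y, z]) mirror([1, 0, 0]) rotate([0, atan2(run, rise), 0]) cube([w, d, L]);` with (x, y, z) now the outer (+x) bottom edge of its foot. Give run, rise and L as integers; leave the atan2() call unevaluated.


translate([228, 0, 665]) cube([97, 966, 82]);
translate([0, 100, 0]) rotate([0, atan2(228, 665), 0]) cube([43, 37, 703]);
translate([553, 100, 0]) mirror([1, 0, 0]) rotate([0, atan2(228, 665), 0]) cube([43, 37, 703]);
translate([0, 829, 0]) rotate([0, atan2(228, 665), 0]) cube([43, 37, 703]);
translate([553, 829, 0]) mirror([1, 0, 0]) rotate([0, atan2(228, 665), 0]) cube([43, 37, 703]);


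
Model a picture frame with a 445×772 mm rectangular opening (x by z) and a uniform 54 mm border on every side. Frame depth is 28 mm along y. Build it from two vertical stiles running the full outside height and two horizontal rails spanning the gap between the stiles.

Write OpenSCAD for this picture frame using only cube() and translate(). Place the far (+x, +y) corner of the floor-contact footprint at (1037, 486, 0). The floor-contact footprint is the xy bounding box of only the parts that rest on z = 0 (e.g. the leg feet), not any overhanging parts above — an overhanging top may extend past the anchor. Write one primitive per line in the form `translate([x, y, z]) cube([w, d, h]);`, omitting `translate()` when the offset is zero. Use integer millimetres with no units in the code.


translate([484, 458, 0]) cube([54, 28, 880]);
translate([983, 458, 0]) cube([54, 28, 880]);
translate([538, 458, 0]) cube([445, 28, 54]);
translate([538, 458, 826]) cube([445, 28, 54]);


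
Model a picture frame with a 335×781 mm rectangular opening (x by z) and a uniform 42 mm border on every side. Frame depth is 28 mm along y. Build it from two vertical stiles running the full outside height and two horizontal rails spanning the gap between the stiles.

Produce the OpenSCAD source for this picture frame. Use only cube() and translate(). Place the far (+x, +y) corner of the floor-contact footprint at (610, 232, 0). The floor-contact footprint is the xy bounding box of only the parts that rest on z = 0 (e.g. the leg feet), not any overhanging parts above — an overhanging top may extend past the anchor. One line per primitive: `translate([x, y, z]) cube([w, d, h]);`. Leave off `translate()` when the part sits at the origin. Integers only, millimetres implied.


translate([191, 204, 0]) cube([42, 28, 865]);
translate([568, 204, 0]) cube([42, 28, 865]);
translate([233, 204, 0]) cube([335, 28, 42]);
translate([233, 204, 823]) cube([335, 28, 42]);


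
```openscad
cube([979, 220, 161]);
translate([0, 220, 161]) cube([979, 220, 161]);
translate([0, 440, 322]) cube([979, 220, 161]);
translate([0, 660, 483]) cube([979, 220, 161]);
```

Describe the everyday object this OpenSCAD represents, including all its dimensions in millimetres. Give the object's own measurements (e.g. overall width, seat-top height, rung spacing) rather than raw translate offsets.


A straight staircase of 4 solid steps. Each step is 979 mm wide (x), 220 mm deep (y, the going) and 161 mm tall (the rise). The first step rests on the floor; each subsequent step sits one going further in +y and one rise higher in +z, directly behind and above the previous step with no overlap.


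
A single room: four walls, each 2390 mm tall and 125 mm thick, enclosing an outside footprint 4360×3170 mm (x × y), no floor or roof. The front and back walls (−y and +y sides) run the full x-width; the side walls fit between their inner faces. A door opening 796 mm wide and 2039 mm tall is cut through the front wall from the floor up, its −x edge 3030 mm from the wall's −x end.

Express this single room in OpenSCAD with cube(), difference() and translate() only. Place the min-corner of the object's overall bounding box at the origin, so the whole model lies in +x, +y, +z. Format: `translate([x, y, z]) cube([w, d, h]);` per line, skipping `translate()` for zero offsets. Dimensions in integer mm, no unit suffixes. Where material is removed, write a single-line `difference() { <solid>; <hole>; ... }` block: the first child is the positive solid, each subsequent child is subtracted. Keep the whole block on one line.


difference() { cube([4360, 125, 2390]); translate([3030, 0, 0]) cube([796, 125, 2039]); }
translate([0, 3045, 0]) cube([4360, 125, 2390]);
translate([0, 125, 0]) cube([125, 2920, 2390]);
translate([4235, 125, 0]) cube([125, 2920, 2390]);


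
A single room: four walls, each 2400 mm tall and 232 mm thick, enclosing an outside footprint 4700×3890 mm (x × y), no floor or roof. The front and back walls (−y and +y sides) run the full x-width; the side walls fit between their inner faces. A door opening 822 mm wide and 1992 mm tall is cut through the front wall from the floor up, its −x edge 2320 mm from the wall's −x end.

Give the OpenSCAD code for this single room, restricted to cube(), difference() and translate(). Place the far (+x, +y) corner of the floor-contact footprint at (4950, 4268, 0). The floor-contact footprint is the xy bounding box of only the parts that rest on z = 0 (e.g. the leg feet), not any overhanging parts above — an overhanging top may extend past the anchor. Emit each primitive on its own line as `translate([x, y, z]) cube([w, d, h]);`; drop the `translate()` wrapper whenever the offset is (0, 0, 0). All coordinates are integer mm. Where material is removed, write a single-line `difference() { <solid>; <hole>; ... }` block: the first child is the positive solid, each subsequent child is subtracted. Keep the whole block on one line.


difference() { translate([250, 378, 0]) cube([4700, 232, 2400]); translate([2570, 378, 0]) cube([822, 232, 1992]); }
translate([250, 4036, 0]) cube([4700, 232, 2400]);
translate([250, 610, 0]) cube([232, 3426, 2400]);
translate([4718, 610, 0]) cube([232, 3426, 2400]);


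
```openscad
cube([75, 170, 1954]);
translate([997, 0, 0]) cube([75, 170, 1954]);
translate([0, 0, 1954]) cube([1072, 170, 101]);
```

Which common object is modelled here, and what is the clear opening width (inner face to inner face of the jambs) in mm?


A door frame. The clear opening width is 922 mm.

Two 1954 mm tall posts with a header on top — a door frame. The left jamb is 75 mm wide at x = 0; the right jamb starts at x = 997. The clear opening is 997 − 75 = 922 mm.


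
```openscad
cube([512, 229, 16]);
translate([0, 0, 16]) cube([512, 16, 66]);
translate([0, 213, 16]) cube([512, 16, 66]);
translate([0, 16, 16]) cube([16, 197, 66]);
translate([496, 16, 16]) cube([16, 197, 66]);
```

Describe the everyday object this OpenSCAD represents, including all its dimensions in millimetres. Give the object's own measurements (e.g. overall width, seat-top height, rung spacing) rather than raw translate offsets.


An open-topped rectangular box: outside dimensions 512×229×82 mm, with a uniform wall and base thickness of 16 mm. The base is a full 512×229 slab on the floor; four walls sit on top of the base. The front and back walls (the −y and +y sides) span the full width; the two side walls fit between them.


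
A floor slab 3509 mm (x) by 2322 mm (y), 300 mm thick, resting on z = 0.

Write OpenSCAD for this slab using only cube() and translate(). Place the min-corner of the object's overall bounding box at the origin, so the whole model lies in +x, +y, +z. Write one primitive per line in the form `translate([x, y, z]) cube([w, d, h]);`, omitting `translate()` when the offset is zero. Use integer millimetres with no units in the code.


cube([3509, 2322, 300]);


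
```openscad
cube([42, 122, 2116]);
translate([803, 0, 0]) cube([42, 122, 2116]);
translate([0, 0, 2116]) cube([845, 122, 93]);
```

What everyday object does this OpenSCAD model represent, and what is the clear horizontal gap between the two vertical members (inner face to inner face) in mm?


A door frame. The clear opening width is 761 mm.

Two 2116 mm tall posts with a header on top — a door frame. The left jamb is 42 mm wide at x = 0; the right jamb starts at x = 803. The clear opening is 803 − 42 = 761 mm.


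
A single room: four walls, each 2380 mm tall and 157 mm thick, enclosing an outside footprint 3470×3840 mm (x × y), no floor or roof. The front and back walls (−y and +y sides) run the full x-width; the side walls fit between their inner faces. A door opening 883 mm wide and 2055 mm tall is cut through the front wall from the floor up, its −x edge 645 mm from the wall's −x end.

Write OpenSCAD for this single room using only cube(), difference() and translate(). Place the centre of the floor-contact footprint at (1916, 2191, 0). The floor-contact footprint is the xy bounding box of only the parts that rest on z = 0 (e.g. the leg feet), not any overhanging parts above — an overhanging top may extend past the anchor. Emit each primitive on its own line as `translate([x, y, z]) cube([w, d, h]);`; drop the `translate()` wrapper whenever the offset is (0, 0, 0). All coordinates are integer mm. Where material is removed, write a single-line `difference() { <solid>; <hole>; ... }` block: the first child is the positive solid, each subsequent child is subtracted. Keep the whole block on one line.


difference() { translate([181, 271, 0]) cube([3470, 157, 2380]); translate([826, 271, 0]) cube([883, 157, 2055]); }
translate([181, 3954, 0]) cube([3470, 157, 2380]);
translate([181, 428, 0]) cube([157, 3526, 2380]);
translate([3494, 428, 0]) cube([157, 3526, 2380]);


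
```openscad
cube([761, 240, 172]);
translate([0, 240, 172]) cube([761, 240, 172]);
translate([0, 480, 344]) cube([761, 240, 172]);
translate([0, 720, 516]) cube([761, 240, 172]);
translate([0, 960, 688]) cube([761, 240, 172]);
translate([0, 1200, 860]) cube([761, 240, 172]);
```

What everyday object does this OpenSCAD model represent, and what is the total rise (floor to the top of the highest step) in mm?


A staircase. The total rise is 1032 mm.

6 identical blocks, each offset up and back from the previous — a staircase. Each step is 172 mm tall and there are 6 of them, so the total rise is 6 × 172 = 1032 mm.


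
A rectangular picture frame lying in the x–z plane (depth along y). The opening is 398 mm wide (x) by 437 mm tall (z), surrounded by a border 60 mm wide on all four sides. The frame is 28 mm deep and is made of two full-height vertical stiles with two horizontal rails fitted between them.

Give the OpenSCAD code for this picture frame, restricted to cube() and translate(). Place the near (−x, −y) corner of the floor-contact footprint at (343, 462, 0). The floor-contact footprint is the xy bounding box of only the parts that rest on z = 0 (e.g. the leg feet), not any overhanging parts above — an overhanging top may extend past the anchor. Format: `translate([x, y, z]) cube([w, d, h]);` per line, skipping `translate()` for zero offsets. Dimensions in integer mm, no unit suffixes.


translate([343, 462, 0]) cube([60, 28, 557]);
translate([801, 462, 0]) cube([60, 28, 557]);
translate([403, 462, 0]) cube([398, 28, 60]);
translate([403, 462, 497]) cube([398, 28, 60]);


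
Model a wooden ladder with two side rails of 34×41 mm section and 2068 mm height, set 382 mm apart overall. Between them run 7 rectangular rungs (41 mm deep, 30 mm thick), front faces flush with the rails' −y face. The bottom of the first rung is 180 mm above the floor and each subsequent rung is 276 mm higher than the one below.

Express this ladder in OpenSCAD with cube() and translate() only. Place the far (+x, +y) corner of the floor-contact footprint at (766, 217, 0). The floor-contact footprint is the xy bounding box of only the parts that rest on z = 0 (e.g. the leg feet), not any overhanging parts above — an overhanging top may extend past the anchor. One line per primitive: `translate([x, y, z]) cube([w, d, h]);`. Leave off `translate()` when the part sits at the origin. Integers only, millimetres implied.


translate([384, 176, 0]) cube([34, 41, 2068]);
translate([732, 176, 0]) cube([34, 41, 2068]);
translate([418, 176, 180]) cube([314, 41, 30]);
translate([418, 176, 456]) cube([314, 41, 30]);
translate([418, 176, 732]) cube([314, 41, 30]);
translate([418, 176, 1008]) cube([314, 41, 30]);
translate([418, 176, 1284]) cube([314, 41, 30]);
translate([418, 176, 1560]) cube([314, 41, 30]);
translate([418, 176, 1836]) cube([314, 41, 30]);


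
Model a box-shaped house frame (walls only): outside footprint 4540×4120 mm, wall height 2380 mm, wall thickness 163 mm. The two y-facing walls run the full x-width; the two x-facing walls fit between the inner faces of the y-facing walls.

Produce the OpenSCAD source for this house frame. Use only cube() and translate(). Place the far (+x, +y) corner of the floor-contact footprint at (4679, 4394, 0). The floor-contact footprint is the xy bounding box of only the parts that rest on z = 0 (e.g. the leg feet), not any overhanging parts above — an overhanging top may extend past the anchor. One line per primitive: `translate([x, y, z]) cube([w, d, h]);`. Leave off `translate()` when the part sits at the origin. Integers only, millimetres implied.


translate([139, 274, 0]) cube([4540, 163, 2380]);
translate([139, 4231, 0]) cube([4540, 163, 2380]);
translate([139, 437, 0]) cube([163, 3794, 2380]);
translate([4516, 437, 0]) cube([163, 3794, 2380]);


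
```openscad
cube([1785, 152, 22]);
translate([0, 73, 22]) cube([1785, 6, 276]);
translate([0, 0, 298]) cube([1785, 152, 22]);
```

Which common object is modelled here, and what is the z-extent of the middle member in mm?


An I-beam. The web height is 276 mm.

Two wide flanges with a thin centred web — an I-beam. Overall 320 mm minus two 22 mm flanges gives a web of 320 − 2·22 = 276 mm.


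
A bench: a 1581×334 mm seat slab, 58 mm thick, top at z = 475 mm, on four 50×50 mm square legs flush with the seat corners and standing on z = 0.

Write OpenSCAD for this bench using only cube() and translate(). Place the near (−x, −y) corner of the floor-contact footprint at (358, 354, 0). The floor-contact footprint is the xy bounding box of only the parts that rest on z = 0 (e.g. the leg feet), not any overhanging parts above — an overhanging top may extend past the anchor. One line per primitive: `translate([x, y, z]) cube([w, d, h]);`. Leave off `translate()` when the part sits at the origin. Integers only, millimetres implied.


translate([358, 354, 417]) cube([1581, 334, 58]);
translate([358, 354, 0]) cube([50, 50, 417]);
translate([358, 638, 0]) cube([50, 50, 417]);
translate([1889, 354, 0]) cube([50, 50, 417]);
translate([1889, 638, 0]) cube([50, 50, 417]);


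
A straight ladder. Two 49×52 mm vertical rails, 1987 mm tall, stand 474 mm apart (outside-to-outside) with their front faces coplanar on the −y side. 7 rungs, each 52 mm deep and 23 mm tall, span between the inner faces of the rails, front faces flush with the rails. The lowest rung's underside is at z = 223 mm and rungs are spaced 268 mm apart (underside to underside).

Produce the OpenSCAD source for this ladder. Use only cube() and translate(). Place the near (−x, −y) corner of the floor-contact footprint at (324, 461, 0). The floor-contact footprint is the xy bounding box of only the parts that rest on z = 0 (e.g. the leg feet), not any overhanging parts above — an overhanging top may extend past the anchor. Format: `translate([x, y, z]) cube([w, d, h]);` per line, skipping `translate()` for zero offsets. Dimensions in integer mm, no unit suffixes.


translate([324, 461, 0]) cube([49, 52, 1987]);
translate([749, 461, 0]) cube([49, 52, 1987]);
translate([373, 461, 223]) cube([376, 52, 23]);
translate([373, 461, 491]) cube([376, 52, 23]);
translate([373, 461, 759]) cube([376, 52, 23]);
translate([373, 461, 1027]) cube([376, 52, 23]);
translate([373, 461, 1295]) cube([376, 52, 23]);
translate([373, 461, 1563]) cube([376, 52, 23]);
translate([373, 461, 1831]) cube([376, 52, 23]);


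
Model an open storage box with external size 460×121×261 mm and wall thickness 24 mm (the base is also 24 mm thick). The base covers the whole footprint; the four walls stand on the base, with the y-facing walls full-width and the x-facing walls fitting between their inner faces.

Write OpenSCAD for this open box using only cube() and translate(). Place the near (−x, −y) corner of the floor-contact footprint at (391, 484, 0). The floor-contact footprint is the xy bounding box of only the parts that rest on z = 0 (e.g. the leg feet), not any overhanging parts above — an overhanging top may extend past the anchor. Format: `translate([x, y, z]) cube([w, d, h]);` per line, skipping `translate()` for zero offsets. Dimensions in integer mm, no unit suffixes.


translate([391, 484, 0]) cube([460, 121, 24]);
translate([391, 484, 24]) cube([460, 24, 237]);
translate([391, 581, 24]) cube([460, 24, 237]);
translate([391, 508, 24]) cube([24, 73, 237]);
translate([827, 508, 24]) cube([24, 73, 237]);


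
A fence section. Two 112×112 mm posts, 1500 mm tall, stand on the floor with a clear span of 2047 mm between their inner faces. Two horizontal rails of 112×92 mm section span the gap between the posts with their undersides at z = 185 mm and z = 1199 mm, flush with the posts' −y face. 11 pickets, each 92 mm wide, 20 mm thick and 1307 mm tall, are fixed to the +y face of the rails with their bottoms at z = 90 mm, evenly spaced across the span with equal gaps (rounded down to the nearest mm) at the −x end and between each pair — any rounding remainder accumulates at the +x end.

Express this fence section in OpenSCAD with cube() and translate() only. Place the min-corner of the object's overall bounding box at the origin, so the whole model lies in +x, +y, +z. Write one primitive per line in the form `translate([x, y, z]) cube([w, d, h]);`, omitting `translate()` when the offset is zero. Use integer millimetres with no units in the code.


cube([112, 112, 1500]);
translate([2159, 0, 0]) cube([112, 112, 1500]);
translate([112, 0, 185]) cube([2047, 112, 92]);
translate([112, 0, 1199]) cube([2047, 112, 92]);
translate([198, 112, 90]) cube([92, 20, 1307]);
translate([376, 112, 90]) cube([92, 20, 1307]);
translate([554, 112, 90]) cube([92, 20, 1307]);
translate([732, 112, 90]) cube([92, 20, 1307]);
translate([910, 112, 90]) cube([92, 20, 1307]);
translate([1088, 112, 90]) cube([92, 20, 1307]);
translate([1266, 112, 90]) cube([92, 20, 1307]);
translate([1444, 112, 90]) cube([92, 20, 1307]);
translate([1622, 112, 90]) cube([92, 20, 1307]);
translate([1800, 112, 90]) cube([92, 20, 1307]);
translate([1978, 112, 90]) cube([92, 20, 1307]);


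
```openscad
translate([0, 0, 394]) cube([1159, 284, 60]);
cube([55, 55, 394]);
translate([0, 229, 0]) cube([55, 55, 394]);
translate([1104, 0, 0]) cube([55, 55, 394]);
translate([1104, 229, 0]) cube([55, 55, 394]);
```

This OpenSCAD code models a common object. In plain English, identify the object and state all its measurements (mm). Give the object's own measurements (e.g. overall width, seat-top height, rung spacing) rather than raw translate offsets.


A long wooden bench with a 1159 mm (x) × 284 mm (y) seat, 60 mm thick, its top surface 454 mm above the floor. Four 55 mm square legs at the seat corners, flush with the edges, run from z = 0 to the seat underside.


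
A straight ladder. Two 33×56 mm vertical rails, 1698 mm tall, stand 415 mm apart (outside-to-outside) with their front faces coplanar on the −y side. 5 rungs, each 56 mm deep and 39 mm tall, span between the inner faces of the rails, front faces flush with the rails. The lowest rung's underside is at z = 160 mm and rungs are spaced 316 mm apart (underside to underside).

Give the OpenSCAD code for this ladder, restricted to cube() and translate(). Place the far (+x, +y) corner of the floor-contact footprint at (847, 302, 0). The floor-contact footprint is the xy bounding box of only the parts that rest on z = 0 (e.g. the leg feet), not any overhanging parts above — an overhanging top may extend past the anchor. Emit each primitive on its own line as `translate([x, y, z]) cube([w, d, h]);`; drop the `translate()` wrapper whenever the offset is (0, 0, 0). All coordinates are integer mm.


// rung span = 415 - 2*33 = 349
// rung[k] z = 160 + k*316
translate([432, 246, 0]) cube([33, 56, 1698]);
translate([814, 246, 0]) cube([33, 56, 1698]);
translate([465, 246, 160]) cube([349, 56, 39]);
translate([465, 246, 476]) cube([349, 56, 39]);
translate([465, 246, 792]) cube([349, 56, 39]);
translate([465, 246, 1108]) cube([349, 56, 39]);
translate([465, 246, 1424]) cube([349, 56, 39]);


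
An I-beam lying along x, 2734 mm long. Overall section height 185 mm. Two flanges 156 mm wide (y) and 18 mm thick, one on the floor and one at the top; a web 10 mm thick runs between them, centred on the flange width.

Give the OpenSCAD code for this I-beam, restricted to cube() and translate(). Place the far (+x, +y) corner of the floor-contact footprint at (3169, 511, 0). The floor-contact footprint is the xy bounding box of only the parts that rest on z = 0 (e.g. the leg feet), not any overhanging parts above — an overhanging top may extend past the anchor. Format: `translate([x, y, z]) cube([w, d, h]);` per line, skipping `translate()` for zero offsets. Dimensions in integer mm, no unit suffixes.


translate([435, 355, 0]) cube([2734, 156, 18]);
translate([435, 428, 18]) cube([2734, 10, 149]);
translate([435, 355, 167]) cube([2734, 156, 18]);


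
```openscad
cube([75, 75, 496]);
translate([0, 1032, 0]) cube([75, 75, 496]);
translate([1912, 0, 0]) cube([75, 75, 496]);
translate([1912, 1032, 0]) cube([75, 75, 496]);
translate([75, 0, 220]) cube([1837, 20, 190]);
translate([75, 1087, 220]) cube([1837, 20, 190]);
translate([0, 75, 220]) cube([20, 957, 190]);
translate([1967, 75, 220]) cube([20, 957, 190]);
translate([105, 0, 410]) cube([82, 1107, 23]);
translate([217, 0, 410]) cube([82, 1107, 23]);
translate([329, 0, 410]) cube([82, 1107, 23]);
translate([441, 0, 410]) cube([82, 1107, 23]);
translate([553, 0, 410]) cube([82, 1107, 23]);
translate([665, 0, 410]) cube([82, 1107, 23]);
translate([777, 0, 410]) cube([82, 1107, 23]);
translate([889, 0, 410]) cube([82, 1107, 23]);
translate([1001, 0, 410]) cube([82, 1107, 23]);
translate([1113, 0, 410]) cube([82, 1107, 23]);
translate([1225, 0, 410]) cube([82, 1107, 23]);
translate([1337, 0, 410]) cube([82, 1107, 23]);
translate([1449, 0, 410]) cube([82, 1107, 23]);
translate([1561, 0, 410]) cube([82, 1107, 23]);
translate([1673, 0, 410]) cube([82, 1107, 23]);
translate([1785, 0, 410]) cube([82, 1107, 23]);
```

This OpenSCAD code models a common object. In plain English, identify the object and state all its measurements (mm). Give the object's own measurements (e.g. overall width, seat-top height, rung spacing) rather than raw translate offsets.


A bed frame 1987 mm long (x) by 1107 mm wide (y). Four 75×75 mm corner posts, 496 mm tall, at the corners of the footprint. Four rails of 20 mm thickness and 190 mm height run between adjacent posts with their undersides at z = 220 mm, their outer faces flush with the outside of the frame (the two x-running rails run between the posts' inner faces; the two y-running rails run between the posts' inner faces). 16 slats, each 82 mm wide (x) and 23 mm thick, lie across the top of the two x-running rails, running the full 1107 mm width of the frame in y; along x they sit between the end posts with a 30 mm gap after the −x posts and between neighbouring slats, leaving 45 mm before the +x posts.


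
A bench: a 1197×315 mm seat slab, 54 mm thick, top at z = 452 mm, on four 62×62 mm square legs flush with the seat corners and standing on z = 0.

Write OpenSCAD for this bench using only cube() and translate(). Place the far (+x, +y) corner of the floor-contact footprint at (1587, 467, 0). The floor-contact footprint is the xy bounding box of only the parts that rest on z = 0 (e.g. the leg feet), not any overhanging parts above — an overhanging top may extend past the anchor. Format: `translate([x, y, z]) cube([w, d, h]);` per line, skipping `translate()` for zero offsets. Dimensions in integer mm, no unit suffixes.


// leg_h = 452 − 54 = 398
translate([390, 152, 398]) cube([1197, 315, 54]);
translate([390, 152, 0]) cube([62, 62, 398]);
translate([390, 405, 0]) cube([62, 62, 398]);
translate([1525, 152, 0]) cube([62, 62, 398]);
translate([1525, 405, 0]) cube([62, 62, 398]);


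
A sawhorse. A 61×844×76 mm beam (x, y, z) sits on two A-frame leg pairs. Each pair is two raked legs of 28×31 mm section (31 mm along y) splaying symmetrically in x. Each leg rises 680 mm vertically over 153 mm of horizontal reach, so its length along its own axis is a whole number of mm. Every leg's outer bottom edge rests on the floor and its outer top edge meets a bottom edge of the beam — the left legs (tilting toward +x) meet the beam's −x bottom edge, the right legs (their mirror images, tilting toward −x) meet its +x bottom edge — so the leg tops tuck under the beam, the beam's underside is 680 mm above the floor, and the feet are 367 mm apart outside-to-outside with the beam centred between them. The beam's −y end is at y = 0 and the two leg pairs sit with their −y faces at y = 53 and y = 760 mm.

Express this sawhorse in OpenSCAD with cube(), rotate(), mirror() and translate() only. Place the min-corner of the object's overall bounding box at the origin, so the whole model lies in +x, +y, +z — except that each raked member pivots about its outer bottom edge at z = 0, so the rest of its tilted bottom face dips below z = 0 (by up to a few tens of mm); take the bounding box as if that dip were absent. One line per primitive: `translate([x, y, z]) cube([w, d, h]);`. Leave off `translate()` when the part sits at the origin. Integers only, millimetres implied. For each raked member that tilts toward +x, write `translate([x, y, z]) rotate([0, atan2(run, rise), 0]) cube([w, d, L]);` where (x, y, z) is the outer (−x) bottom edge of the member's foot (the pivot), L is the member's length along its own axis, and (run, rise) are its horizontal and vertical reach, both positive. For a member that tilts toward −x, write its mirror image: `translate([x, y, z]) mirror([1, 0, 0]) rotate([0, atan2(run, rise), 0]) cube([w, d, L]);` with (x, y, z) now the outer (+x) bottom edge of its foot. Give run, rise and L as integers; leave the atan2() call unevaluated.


translate([153, 0, 680]) cube([61, 844, 76]);
translate([0, 53, 0]) rotate([0, atan2(153, 680), 0]) cube([28, 31, 697]);
translate([367, 53, 0]) mirror([1, 0, 0]) rotate([0, atan2(153, 680), 0]) cube([28, 31, 697]);
translate([0, 760, 0]) rotate([0, atan2(153, 680), 0]) cube([28, 31, 697]);
translate([367, 760, 0]) mirror([1, 0, 0]) rotate([0, atan2(153, 680), 0]) cube([28, 31, 697]);


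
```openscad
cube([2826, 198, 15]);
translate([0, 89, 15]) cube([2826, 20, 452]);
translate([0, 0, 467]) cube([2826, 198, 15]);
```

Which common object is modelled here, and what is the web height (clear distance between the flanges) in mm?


An I-beam. The web height is 452 mm.

Two wide flanges with a thin centred web — an I-beam. Overall 482 mm minus two 15 mm flanges gives a web of 482 − 2·15 = 452 mm.


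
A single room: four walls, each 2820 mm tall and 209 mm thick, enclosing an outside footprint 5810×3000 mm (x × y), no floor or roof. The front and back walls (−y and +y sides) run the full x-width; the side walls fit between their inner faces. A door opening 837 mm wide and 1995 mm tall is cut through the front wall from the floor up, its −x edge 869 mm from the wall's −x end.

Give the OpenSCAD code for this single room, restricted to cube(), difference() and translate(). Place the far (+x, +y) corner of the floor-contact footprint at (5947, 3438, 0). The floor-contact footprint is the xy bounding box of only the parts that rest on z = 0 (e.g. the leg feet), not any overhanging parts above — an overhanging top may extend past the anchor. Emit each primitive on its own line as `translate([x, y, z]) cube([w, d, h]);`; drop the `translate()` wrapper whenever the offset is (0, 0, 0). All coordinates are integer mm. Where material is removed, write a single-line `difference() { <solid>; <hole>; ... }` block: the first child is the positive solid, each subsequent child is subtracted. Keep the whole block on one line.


difference() { translate([137, 438, 0]) cube([5810, 209, 2820]); translate([1006, 438, 0]) cube([837, 209, 1995]); }
translate([137, 3229, 0]) cube([5810, 209, 2820]);
translate([137, 647, 0]) cube([209, 2582, 2820]);
translate([5738, 647, 0]) cube([209, 2582, 2820]);


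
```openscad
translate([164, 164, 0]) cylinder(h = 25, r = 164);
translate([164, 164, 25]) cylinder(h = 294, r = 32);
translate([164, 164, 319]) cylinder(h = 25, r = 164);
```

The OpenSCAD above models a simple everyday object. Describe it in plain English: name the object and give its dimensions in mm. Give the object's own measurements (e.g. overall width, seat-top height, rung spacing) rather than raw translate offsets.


A spool: two coaxial disc flanges of radius 164 mm and thickness 25 mm, joined by a core cylinder of radius 32 mm and height 294 mm. The lower flange rests on z = 0 and the three cylinders share a vertical axis.


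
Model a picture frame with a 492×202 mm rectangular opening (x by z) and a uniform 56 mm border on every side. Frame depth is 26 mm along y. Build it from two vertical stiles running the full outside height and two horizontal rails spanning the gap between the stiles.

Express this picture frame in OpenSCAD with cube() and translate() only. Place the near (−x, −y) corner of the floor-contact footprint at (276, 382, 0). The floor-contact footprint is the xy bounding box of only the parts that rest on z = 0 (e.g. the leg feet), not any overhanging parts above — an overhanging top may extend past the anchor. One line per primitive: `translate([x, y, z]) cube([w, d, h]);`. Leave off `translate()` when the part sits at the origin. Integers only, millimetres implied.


translate([276, 382, 0]) cube([56, 26, 314]);
translate([824, 382, 0]) cube([56, 26, 314]);
translate([332, 382, 0]) cube([492, 26, 56]);
translate([332, 382, 258]) cube([492, 26, 56]);
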